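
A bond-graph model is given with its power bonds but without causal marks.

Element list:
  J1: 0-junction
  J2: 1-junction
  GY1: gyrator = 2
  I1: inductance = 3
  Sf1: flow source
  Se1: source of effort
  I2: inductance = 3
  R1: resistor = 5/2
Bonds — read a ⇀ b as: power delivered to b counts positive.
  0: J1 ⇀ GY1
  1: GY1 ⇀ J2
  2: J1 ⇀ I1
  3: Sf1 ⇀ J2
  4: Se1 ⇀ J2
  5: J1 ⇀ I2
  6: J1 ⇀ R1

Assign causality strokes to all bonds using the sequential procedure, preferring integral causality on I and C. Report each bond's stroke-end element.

b0 stroke→J1
b1 stroke→J2
b2 stroke→I1
b3 stroke→Sf1
b4 stroke→J2
b5 stroke→I2
b6 stroke→R1

β3 stroke at Sf1  (Sf1: flow source, stroke at near end)
β4 stroke at J2  (Se1: effort source, stroke at far end)
β1 stroke at J2  (J2 flow already set via bond 3)
β0 stroke at J1  (through GY1, causality inverts; strokes same side of GY1)
β2 stroke at I1  (J1 effort already set via bond 0)
β5 stroke at I2  (J1: bond 0 brought effort, rest push out)
β6 stroke at R1  (common-e at J1 fixed by 0)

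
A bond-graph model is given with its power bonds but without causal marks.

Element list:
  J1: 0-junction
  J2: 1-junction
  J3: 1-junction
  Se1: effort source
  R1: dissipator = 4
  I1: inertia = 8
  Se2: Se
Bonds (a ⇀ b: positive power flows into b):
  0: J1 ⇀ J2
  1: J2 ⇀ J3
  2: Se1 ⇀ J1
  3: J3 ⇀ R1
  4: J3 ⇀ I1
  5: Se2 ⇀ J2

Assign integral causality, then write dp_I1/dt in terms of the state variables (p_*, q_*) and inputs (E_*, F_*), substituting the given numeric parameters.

bond 2 →J1  (Se1 (Se) sets effort on bond)
bond 5 →J2  (Se2: effort source, stroke at far end)
bond 0 →J2  (0-jn J1 has e-setter on 2)
bond 1 →J3  (J2: last free bond brings flow in)
bond 4 →I1  (I1 integral (f out))
bond 3 →J3  (J3: bond 4 brought flow, rest push out)

dp_I1/dt = E_Se1 + E_Se2 - p_I1/2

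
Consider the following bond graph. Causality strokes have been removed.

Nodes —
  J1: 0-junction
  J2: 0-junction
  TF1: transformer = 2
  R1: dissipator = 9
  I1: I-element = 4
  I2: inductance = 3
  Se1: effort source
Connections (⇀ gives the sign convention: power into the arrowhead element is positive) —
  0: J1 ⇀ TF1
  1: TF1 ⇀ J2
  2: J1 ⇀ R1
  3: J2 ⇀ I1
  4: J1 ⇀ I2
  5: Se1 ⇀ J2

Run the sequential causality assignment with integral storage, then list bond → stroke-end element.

bond 0 stroke→J1
bond 1 stroke→TF1
bond 2 stroke→R1
bond 3 stroke→I1
bond 4 stroke→I2
bond 5 stroke→J2

#5 stroke at J2  (Se1: effort source, stroke at far end)
#1 stroke at TF1  (J2 effort already set via bond 5)
#3 stroke at I1  (J2: bond 5 brought effort, rest push out)
#0 stroke at J1  (TF1 one-in-one-out from 1)
#2 stroke at R1  (J1: bond 0 brought effort, rest push out)
#4 stroke at I2  (J1 effort already set via bond 0)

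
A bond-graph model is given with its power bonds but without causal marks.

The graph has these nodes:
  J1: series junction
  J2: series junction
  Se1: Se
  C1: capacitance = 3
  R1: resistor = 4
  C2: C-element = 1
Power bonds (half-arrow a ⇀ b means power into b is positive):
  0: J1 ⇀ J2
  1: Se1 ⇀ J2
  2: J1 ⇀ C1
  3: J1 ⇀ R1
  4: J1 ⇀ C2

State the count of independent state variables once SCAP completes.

bond 1 stroke at J2  (source Se1 imposes e)
bond 0 stroke at J1  (J2: last free bond brings flow in)
bond 2 stroke at J1  (prefer integral on C1)
bond 4 stroke at J1  (C2 outputs effort q/C2)
bond 3 stroke at R1  (J1: last free bond brings flow in)

2  (C1, C2 all integral)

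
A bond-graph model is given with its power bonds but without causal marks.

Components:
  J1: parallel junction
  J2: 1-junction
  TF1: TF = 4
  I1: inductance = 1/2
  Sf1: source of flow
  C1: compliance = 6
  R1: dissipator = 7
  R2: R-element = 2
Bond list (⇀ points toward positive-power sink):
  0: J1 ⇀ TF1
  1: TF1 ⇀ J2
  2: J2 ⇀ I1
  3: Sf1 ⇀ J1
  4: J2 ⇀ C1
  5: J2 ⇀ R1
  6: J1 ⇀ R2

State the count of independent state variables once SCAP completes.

2  (C1, I1 all integral)

#3 |Sf1  (Sf1 (Sf) sets flow on bond)
#2 |I1  (I1 integral (f out))
#1 |J2  (common-f at J2 fixed by 2)
#4 |J2  (common-f at J2 fixed by 2)
#5 |J2  (1-jn J2 has f-setter on 2)
#0 |TF1  (through TF1, causality passes straight; one stroke at TF1)
#6 |J1  (only one effort-in slot at J1)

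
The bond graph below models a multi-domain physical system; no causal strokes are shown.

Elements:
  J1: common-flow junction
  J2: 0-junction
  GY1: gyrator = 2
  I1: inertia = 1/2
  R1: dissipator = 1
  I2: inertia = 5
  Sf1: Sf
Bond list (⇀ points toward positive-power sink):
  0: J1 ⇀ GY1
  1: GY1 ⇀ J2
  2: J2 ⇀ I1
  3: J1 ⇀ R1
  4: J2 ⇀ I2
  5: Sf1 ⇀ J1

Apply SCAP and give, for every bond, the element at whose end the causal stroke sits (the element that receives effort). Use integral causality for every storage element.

bond 0 →J1
bond 1 →J2
bond 2 →I1
bond 3 →J1
bond 4 →I2
bond 5 →Sf1

#5 stroke at Sf1  (Sf1: flow source, stroke at near end)
#0 stroke at J1  (1-jn J1 has f-setter on 5)
#3 stroke at J1  (1-jn J1 has f-setter on 5)
#1 stroke at J2  (GY1 both-in/both-out from 0)
#2 stroke at I1  (J2: bond 1 brought effort, rest push out)
#4 stroke at I2  (J2 effort already set via bond 1)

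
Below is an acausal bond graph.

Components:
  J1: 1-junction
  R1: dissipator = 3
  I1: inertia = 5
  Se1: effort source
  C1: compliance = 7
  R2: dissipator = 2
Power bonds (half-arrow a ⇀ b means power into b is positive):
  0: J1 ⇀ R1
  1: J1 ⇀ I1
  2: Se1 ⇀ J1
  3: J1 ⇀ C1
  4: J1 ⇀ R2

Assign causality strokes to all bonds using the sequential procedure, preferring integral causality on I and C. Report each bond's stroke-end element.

b0 stroke→J1
b1 stroke→I1
b2 stroke→J1
b3 stroke→J1
b4 stroke→J1

#2 |J1  (Se1 (Se) sets effort on bond)
#1 |I1  (I1: I, integral causality)
#0 |J1  (common-f at J1 fixed by 1)
#3 |J1  (J1 flow already set via bond 1)
#4 |J1  (J1 flow already set via bond 1)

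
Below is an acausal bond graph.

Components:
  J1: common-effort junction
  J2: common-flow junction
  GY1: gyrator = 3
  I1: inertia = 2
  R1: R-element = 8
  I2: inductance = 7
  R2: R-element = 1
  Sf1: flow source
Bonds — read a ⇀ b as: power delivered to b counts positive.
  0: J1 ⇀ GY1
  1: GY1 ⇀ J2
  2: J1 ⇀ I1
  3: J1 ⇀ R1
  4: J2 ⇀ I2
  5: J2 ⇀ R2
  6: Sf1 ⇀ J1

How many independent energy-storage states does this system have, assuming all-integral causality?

bond 6 →Sf1  (Sf1 (Sf) sets flow on bond)
bond 2 →I1  (I1 integral (f out))
bond 4 →I2  (I2 outputs flow p/I2)
bond 1 →J2  (1-jn J2 has f-setter on 4)
bond 5 →J2  (common-f at J2 fixed by 4)
bond 0 →J1  (GY1 both-in/both-out from 1)
bond 3 →R1  (0-jn J1 has e-setter on 0)

2  (I1, I2 all integral)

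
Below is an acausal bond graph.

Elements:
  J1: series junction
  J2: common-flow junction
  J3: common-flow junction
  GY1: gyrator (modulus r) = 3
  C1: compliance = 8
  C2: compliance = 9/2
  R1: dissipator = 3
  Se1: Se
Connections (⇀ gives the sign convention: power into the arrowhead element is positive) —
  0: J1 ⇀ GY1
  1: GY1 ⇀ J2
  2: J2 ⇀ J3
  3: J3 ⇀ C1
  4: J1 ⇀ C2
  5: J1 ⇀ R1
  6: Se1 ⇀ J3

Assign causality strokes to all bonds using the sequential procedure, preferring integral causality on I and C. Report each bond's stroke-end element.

b6 |J3  (Se1 fixes effort; stroke away)
b3 |J3  (C1 outputs effort q/C1)
b2 |J2  (closing 1-jn rule on J3)
b1 |GY1  (J2 needs exactly one f-in)
b0 |GY1  (GY1: gyrator matches bond 1)
b4 |J1  (J1 flow already set via bond 0)
b5 |J1  (J1: bond 0 brought flow, rest push out)

bond 0 |GY1
bond 1 |GY1
bond 2 |J2
bond 3 |J3
bond 4 |J1
bond 5 |J1
bond 6 |J3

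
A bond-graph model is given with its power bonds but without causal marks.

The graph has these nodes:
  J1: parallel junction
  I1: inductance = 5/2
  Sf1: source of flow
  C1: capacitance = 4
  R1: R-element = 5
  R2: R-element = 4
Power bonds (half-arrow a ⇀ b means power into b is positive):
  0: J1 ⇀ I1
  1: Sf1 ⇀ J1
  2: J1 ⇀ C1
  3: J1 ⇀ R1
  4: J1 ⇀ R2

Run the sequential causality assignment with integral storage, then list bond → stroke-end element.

bond 1 →Sf1  (Sf1 fixes flow; stroke at Sf1)
bond 0 →I1  (I1 integral (f out))
bond 2 →J1  (C1 integral (e out))
bond 3 →R1  (common-e at J1 fixed by 2)
bond 4 →R2  (J1 effort already set via bond 2)

β0 →I1
β1 →Sf1
β2 →J1
β3 →R1
β4 →R2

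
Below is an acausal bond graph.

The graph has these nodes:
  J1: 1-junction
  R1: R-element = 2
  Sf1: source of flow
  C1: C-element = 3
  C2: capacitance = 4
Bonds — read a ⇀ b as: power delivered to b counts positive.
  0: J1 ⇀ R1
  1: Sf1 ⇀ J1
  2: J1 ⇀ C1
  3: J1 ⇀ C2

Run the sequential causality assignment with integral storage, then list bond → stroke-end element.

#0 stroke→J1
#1 stroke→Sf1
#2 stroke→J1
#3 stroke→J1

bond 1 |Sf1  (source Sf1 imposes f)
bond 0 |J1  (J1: bond 1 brought flow, rest push out)
bond 2 |J1  (1-jn J1 has f-setter on 1)
bond 3 |J1  (common-f at J1 fixed by 1)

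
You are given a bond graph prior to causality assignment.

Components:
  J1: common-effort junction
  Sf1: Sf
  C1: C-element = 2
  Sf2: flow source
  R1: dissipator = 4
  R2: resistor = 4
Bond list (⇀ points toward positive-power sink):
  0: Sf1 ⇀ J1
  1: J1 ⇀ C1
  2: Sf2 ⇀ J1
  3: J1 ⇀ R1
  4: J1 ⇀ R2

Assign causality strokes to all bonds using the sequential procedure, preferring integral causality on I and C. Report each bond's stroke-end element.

β0 stroke at Sf1  (Sf1 fixes flow; stroke at Sf1)
β2 stroke at Sf2  (Sf2 fixes flow; stroke at Sf2)
β1 stroke at J1  (C1 integral (e out))
β3 stroke at R1  (J1: bond 1 brought effort, rest push out)
β4 stroke at R2  (common-e at J1 fixed by 1)

b0 stroke at Sf1
b1 stroke at J1
b2 stroke at Sf2
b3 stroke at R1
b4 stroke at R2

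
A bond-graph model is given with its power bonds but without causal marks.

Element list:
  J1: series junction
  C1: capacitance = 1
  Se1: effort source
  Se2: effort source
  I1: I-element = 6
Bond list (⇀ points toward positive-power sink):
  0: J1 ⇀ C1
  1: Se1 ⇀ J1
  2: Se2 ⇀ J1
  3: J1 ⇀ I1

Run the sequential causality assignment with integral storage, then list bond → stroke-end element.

β1 |J1  (Se1: effort source, stroke at far end)
β2 |J1  (Se2: effort source, stroke at far end)
β0 |J1  (C1: C, integral causality)
β3 |I1  (J1: last free bond brings flow in)

bond 0 stroke→J1
bond 1 stroke→J1
bond 2 stroke→J1
bond 3 stroke→I1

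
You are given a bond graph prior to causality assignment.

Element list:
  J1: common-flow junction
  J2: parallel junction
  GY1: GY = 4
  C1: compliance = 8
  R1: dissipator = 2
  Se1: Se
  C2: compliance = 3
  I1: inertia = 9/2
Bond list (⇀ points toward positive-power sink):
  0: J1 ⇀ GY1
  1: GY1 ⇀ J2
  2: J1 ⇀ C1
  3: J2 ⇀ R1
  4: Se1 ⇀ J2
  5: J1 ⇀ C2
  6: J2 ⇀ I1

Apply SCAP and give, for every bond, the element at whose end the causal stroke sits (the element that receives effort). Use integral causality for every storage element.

#4 |J2  (Se1 fixes effort; stroke away)
#1 |GY1  (J2: bond 4 brought effort, rest push out)
#3 |R1  (0-jn J2 has e-setter on 4)
#6 |I1  (0-jn J2 has e-setter on 4)
#0 |GY1  (through GY1, causality inverts; strokes same side of GY1)
#2 |J1  (J1: bond 0 brought flow, rest push out)
#5 |J1  (J1 flow already set via bond 0)

b0 →GY1
b1 →GY1
b2 →J1
b3 →R1
b4 →J2
b5 →J1
b6 →I1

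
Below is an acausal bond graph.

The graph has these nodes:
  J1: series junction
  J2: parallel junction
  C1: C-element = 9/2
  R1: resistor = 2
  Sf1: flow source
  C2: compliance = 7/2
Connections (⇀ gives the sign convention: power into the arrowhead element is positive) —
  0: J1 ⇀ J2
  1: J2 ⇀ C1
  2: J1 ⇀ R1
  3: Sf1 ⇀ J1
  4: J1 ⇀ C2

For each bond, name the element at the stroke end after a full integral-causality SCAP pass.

b0 stroke at J1
b1 stroke at J2
b2 stroke at J1
b3 stroke at Sf1
b4 stroke at J1

#3 stroke at Sf1  (source Sf1 imposes f)
#0 stroke at J1  (J1: bond 3 brought flow, rest push out)
#2 stroke at J1  (common-f at J1 fixed by 3)
#4 stroke at J1  (J1 flow already set via bond 3)
#1 stroke at J2  (closing 0-jn rule on J2)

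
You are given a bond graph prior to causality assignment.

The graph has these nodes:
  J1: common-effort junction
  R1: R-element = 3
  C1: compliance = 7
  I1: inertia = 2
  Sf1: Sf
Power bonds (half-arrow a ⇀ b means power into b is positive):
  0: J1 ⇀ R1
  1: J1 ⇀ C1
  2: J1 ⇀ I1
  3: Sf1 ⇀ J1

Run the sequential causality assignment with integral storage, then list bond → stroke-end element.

#0 |R1
#1 |J1
#2 |I1
#3 |Sf1

bond 3 stroke→Sf1  (Sf1 fixes flow; stroke at Sf1)
bond 1 stroke→J1  (C1 outputs effort q/C1)
bond 0 stroke→R1  (common-e at J1 fixed by 1)
bond 2 stroke→I1  (J1 effort already set via bond 1)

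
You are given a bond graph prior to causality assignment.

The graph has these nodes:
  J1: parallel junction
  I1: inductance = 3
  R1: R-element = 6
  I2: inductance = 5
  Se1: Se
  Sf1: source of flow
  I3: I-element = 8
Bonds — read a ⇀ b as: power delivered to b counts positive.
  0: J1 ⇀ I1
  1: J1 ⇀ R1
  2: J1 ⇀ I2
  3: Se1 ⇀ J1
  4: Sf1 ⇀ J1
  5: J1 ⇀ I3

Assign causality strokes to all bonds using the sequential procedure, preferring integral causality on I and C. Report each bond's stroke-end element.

β0 stroke at I1
β1 stroke at R1
β2 stroke at I2
β3 stroke at J1
β4 stroke at Sf1
β5 stroke at I3

b3 →J1  (Se1: effort source, stroke at far end)
b4 →Sf1  (source Sf1 imposes f)
b0 →I1  (0-jn J1 has e-setter on 3)
b1 →R1  (J1: bond 3 brought effort, rest push out)
b2 →I2  (J1: bond 3 brought effort, rest push out)
b5 →I3  (0-jn J1 has e-setter on 3)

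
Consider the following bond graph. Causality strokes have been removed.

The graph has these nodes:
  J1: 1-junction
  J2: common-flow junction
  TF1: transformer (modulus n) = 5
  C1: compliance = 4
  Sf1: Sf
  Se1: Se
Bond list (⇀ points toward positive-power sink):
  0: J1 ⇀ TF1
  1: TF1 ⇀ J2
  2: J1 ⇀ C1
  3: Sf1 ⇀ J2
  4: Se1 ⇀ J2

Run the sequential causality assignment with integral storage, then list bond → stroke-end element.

#0 →TF1
#1 →J2
#2 →J1
#3 →Sf1
#4 →J2

b3 stroke at Sf1  (Sf1 fixes flow; stroke at Sf1)
b4 stroke at J2  (Se1 (Se) sets effort on bond)
b1 stroke at J2  (1-jn J2 has f-setter on 3)
b0 stroke at TF1  (TF1: transformer flips bond 1)
b2 stroke at J1  (J1: bond 0 brought flow, rest push out)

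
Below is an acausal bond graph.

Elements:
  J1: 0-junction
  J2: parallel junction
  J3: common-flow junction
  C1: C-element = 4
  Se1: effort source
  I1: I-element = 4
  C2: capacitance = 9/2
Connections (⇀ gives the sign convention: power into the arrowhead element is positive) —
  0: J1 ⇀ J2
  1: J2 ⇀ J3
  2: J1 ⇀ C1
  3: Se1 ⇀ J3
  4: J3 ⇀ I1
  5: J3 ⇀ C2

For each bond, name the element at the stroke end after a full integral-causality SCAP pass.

bond 0 →J2
bond 1 →J3
bond 2 →J1
bond 3 →J3
bond 4 →I1
bond 5 →J3

#3 stroke→J3  (Se1 (Se) sets effort on bond)
#2 stroke→J1  (prefer integral on C1)
#0 stroke→J2  (common-e at J1 fixed by 2)
#1 stroke→J3  (common-e at J2 fixed by 0)
#4 stroke→I1  (prefer integral on I1)
#5 stroke→J3  (common-f at J3 fixed by 4)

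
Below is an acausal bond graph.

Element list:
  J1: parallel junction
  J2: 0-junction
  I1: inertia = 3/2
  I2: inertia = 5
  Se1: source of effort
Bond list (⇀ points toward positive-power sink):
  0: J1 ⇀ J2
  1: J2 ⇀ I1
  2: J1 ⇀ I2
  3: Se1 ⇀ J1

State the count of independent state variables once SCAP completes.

#3 |J1  (Se1 fixes effort; stroke away)
#0 |J2  (common-e at J1 fixed by 3)
#2 |I2  (common-e at J1 fixed by 3)
#1 |I1  (J2: bond 0 brought effort, rest push out)

2  (I1, I2 all integral)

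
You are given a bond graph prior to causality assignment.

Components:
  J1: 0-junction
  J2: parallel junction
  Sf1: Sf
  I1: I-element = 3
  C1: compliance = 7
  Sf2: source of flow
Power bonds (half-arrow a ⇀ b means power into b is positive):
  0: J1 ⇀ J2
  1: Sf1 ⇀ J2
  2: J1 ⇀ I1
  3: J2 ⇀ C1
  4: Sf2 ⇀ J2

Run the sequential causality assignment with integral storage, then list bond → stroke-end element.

β0 stroke→J1
β1 stroke→Sf1
β2 stroke→I1
β3 stroke→J2
β4 stroke→Sf2

b1 stroke→Sf1  (source Sf1 imposes f)
b4 stroke→Sf2  (Sf2 fixes flow; stroke at Sf2)
b2 stroke→I1  (I1: I, integral causality)
b0 stroke→J1  (J1: last free bond brings effort in)
b3 stroke→J2  (J2 needs exactly one e-in)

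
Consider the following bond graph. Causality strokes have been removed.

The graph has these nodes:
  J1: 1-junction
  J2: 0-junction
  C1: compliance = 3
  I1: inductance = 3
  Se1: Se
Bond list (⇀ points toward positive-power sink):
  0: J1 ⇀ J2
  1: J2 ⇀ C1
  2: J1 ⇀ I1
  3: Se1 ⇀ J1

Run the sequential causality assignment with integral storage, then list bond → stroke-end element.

β3 |J1  (Se1: effort source, stroke at far end)
β1 |J2  (C1 outputs effort q/C1)
β0 |J1  (0-jn J2 has e-setter on 1)
β2 |I1  (closing 1-jn rule on J1)

#0 →J1
#1 →J2
#2 →I1
#3 →J1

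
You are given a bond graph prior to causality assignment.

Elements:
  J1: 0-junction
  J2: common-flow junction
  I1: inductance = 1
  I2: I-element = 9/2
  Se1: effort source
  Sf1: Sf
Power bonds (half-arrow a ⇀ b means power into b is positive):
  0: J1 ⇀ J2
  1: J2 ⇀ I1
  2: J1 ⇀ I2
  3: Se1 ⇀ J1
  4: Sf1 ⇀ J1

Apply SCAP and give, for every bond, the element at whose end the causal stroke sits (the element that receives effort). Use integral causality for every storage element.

#0 stroke at J2
#1 stroke at I1
#2 stroke at I2
#3 stroke at J1
#4 stroke at Sf1

β3 stroke→J1  (source Se1 imposes e)
β4 stroke→Sf1  (Sf1 (Sf) sets flow on bond)
β0 stroke→J2  (0-jn J1 has e-setter on 3)
β2 stroke→I2  (J1: bond 3 brought effort, rest push out)
β1 stroke→I1  (closing 1-jn rule on J2)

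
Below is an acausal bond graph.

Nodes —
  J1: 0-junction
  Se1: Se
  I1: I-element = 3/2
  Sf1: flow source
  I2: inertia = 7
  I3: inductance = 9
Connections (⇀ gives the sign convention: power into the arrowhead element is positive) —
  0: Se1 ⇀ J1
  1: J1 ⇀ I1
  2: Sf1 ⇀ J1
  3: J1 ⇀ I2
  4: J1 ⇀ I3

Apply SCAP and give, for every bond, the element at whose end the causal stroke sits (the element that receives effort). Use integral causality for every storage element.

b0 |J1
b1 |I1
b2 |Sf1
b3 |I2
b4 |I3

bond 0 stroke at J1  (Se1 fixes effort; stroke away)
bond 2 stroke at Sf1  (Sf1: flow source, stroke at near end)
bond 1 stroke at I1  (0-jn J1 has e-setter on 0)
bond 3 stroke at I2  (J1: bond 0 brought effort, rest push out)
bond 4 stroke at I3  (J1 effort already set via bond 0)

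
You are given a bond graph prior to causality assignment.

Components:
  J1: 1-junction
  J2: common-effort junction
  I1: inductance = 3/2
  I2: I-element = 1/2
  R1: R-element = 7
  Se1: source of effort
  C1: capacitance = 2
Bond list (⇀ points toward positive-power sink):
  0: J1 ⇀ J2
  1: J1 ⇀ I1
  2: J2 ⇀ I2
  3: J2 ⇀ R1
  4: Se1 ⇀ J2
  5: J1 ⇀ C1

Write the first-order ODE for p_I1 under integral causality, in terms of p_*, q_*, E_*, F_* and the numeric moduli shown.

dp_I1/dt = -E_Se1 - q_C1/2

#4 →J2  (source Se1 imposes e)
#0 →J1  (J2: bond 4 brought effort, rest push out)
#2 →I2  (J2 effort already set via bond 4)
#3 →R1  (J2: bond 4 brought effort, rest push out)
#1 →I1  (prefer integral on I1)
#5 →J1  (1-jn J1 has f-setter on 1)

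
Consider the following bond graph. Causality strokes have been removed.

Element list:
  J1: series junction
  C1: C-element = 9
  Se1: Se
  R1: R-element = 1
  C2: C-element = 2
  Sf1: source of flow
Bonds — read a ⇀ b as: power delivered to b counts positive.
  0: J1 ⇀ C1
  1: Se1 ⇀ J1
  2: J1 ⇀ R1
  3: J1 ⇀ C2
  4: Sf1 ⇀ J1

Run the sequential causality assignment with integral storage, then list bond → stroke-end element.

#1 |J1  (Se1 fixes effort; stroke away)
#4 |Sf1  (Sf1 fixes flow; stroke at Sf1)
#0 |J1  (J1: bond 4 brought flow, rest push out)
#2 |J1  (J1: bond 4 brought flow, rest push out)
#3 |J1  (1-jn J1 has f-setter on 4)

bond 0 |J1
bond 1 |J1
bond 2 |J1
bond 3 |J1
bond 4 |Sf1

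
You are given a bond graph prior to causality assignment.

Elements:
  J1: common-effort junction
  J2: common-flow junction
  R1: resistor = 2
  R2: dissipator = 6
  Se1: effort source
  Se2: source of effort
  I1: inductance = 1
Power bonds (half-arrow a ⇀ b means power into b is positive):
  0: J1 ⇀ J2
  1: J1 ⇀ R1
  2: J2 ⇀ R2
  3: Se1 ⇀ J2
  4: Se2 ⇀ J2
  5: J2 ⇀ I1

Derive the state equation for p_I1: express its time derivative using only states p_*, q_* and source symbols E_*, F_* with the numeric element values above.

b3 →J2  (Se1 fixes effort; stroke away)
b4 →J2  (Se2 fixes effort; stroke away)
b5 →I1  (I1: I, integral causality)
b0 →J2  (J2 flow already set via bond 5)
b2 →J2  (J2 flow already set via bond 5)
b1 →J1  (closing 0-jn rule on J1)

dp_I1/dt = E_Se1 + E_Se2 - 8*p_I1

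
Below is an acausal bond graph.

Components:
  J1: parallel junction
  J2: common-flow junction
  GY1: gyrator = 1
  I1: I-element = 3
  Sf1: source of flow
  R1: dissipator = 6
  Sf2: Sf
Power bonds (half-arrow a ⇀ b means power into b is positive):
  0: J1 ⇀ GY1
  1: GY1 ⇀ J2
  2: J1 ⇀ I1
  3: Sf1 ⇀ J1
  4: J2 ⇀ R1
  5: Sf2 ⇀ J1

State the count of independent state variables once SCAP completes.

1  (I1 all integral)

bond 3 stroke→Sf1  (Sf1 (Sf) sets flow on bond)
bond 5 stroke→Sf2  (Sf2 (Sf) sets flow on bond)
bond 2 stroke→I1  (I1 outputs flow p/I1)
bond 0 stroke→J1  (only one effort-in slot at J1)
bond 1 stroke→J2  (GY1: gyrator matches bond 0)
bond 4 stroke→R1  (closing 1-jn rule on J2)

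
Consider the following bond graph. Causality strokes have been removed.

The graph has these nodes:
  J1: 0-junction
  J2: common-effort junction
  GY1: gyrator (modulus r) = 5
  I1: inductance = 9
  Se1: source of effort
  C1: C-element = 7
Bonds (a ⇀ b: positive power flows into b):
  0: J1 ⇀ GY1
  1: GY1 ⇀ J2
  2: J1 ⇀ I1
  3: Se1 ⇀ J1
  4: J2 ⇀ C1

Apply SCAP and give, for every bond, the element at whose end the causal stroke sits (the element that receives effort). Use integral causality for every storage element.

b3 stroke→J1  (Se1: effort source, stroke at far end)
b0 stroke→GY1  (0-jn J1 has e-setter on 3)
b2 stroke→I1  (J1: bond 3 brought effort, rest push out)
b1 stroke→GY1  (through GY1, causality inverts; strokes same side of GY1)
b4 stroke→J2  (J2: last free bond brings effort in)

β0 stroke→GY1
β1 stroke→GY1
β2 stroke→I1
β3 stroke→J1
β4 stroke→J2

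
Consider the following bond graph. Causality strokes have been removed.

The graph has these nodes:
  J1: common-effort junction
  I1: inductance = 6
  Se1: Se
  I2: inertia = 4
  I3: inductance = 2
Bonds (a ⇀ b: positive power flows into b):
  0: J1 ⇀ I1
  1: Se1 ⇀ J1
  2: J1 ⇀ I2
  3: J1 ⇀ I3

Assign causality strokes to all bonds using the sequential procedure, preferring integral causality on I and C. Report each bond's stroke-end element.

b1 |J1  (source Se1 imposes e)
b0 |I1  (common-e at J1 fixed by 1)
b2 |I2  (J1 effort already set via bond 1)
b3 |I3  (J1: bond 1 brought effort, rest push out)

b0 stroke at I1
b1 stroke at J1
b2 stroke at I2
b3 stroke at I3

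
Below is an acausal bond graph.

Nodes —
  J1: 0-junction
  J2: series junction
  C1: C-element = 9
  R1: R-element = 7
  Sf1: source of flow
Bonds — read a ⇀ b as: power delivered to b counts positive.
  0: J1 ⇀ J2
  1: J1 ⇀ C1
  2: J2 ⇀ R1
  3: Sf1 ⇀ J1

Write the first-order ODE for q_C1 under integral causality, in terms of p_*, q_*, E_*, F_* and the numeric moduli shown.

β3 |Sf1  (source Sf1 imposes f)
β1 |J1  (C1 outputs effort q/C1)
β0 |J2  (J1: bond 1 brought effort, rest push out)
β2 |R1  (J2: last free bond brings flow in)

dq_C1/dt = F_Sf1 - q_C1/63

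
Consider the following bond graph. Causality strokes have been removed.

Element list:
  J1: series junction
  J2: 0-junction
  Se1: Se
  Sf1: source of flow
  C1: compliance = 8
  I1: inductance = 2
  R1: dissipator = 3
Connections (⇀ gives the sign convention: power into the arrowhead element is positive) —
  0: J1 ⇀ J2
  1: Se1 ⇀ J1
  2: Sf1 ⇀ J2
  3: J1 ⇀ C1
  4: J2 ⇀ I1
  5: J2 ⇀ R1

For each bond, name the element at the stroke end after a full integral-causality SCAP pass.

#0 stroke at J2
#1 stroke at J1
#2 stroke at Sf1
#3 stroke at J1
#4 stroke at I1
#5 stroke at R1

#1 →J1  (Se1 (Se) sets effort on bond)
#2 →Sf1  (Sf1 (Sf) sets flow on bond)
#3 →J1  (C1 integral (e out))
#0 →J2  (only one flow-in slot at J1)
#4 →I1  (J2 effort already set via bond 0)
#5 →R1  (J2 effort already set via bond 0)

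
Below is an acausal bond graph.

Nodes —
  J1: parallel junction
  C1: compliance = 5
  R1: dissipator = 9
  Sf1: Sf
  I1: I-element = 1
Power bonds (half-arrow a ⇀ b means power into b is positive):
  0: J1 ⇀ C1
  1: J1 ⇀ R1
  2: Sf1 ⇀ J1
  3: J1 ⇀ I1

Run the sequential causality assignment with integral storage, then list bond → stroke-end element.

b0 stroke→J1
b1 stroke→R1
b2 stroke→Sf1
b3 stroke→I1

β2 |Sf1  (Sf1: flow source, stroke at near end)
β0 |J1  (C1 outputs effort q/C1)
β1 |R1  (J1: bond 0 brought effort, rest push out)
β3 |I1  (0-jn J1 has e-setter on 0)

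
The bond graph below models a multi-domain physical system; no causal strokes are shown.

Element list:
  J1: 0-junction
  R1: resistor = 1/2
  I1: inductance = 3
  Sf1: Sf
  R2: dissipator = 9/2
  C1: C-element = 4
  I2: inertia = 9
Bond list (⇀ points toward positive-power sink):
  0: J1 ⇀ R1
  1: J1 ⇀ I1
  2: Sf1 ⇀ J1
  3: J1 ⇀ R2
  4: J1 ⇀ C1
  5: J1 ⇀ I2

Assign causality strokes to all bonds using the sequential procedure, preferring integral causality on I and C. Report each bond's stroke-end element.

bond 2 →Sf1  (source Sf1 imposes f)
bond 1 →I1  (prefer integral on I1)
bond 4 →J1  (C1 outputs effort q/C1)
bond 0 →R1  (0-jn J1 has e-setter on 4)
bond 3 →R2  (common-e at J1 fixed by 4)
bond 5 →I2  (0-jn J1 has e-setter on 4)

β0 →R1
β1 →I1
β2 →Sf1
β3 →R2
β4 →J1
β5 →I2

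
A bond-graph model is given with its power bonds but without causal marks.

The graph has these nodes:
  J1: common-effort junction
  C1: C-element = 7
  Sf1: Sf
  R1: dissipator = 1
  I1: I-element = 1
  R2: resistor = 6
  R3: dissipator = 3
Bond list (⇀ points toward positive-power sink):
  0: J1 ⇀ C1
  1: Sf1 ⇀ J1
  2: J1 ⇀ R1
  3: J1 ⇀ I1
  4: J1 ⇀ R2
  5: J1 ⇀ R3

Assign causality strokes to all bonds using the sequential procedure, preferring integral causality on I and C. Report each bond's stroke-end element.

#1 stroke at Sf1  (Sf1 (Sf) sets flow on bond)
#0 stroke at J1  (C1 integral (e out))
#2 stroke at R1  (common-e at J1 fixed by 0)
#3 stroke at I1  (0-jn J1 has e-setter on 0)
#4 stroke at R2  (0-jn J1 has e-setter on 0)
#5 stroke at R3  (common-e at J1 fixed by 0)

#0 |J1
#1 |Sf1
#2 |R1
#3 |I1
#4 |R2
#5 |R3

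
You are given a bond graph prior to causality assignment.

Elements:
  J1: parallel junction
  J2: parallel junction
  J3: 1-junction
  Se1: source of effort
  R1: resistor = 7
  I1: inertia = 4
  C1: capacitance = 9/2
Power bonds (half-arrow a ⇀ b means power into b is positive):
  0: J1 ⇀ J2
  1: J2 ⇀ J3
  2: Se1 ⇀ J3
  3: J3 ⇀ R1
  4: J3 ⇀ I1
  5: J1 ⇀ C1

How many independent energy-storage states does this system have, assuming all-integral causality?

2  (C1, I1 all integral)

#2 stroke at J3  (Se1: effort source, stroke at far end)
#4 stroke at I1  (I1 outputs flow p/I1)
#1 stroke at J3  (1-jn J3 has f-setter on 4)
#3 stroke at J3  (1-jn J3 has f-setter on 4)
#0 stroke at J2  (J2 needs exactly one e-in)
#5 stroke at J1  (J1: last free bond brings effort in)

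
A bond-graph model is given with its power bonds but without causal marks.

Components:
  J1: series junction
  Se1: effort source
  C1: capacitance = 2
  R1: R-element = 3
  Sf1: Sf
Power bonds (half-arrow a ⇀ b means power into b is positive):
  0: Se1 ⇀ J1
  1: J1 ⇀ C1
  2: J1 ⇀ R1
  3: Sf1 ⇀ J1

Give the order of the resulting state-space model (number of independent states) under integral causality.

β0 |J1  (source Se1 imposes e)
β3 |Sf1  (Sf1 (Sf) sets flow on bond)
β1 |J1  (J1 flow already set via bond 3)
β2 |J1  (J1: bond 3 brought flow, rest push out)

1  (C1 all integral)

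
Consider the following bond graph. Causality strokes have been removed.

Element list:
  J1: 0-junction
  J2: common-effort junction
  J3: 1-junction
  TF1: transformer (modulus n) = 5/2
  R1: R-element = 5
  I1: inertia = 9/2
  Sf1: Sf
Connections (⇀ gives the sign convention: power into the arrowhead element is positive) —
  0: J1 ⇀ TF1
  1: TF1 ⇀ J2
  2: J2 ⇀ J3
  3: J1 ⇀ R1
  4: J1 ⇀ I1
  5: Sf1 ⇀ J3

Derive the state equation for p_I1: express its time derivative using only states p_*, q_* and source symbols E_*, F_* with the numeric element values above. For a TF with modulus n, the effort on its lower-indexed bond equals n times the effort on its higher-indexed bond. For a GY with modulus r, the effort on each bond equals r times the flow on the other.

β5 stroke→Sf1  (source Sf1 imposes f)
β2 stroke→J3  (J3: bond 5 brought flow, rest push out)
β1 stroke→J2  (only one effort-in slot at J2)
β0 stroke→TF1  (TF TF1: opposite of bond 1)
β4 stroke→I1  (prefer integral on I1)
β3 stroke→J1  (only one effort-in slot at J1)

dp_I1/dt = -2*F_Sf1 - 10*p_I1/9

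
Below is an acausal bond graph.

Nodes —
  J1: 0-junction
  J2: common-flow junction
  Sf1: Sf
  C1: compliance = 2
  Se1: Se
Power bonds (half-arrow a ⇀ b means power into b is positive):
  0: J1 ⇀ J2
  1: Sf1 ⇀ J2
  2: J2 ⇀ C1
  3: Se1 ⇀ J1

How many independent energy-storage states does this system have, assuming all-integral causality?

b1 stroke→Sf1  (Sf1 (Sf) sets flow on bond)
b3 stroke→J1  (source Se1 imposes e)
b0 stroke→J2  (0-jn J1 has e-setter on 3)
b2 stroke→J2  (J2: bond 1 brought flow, rest push out)

1  (C1 all integral)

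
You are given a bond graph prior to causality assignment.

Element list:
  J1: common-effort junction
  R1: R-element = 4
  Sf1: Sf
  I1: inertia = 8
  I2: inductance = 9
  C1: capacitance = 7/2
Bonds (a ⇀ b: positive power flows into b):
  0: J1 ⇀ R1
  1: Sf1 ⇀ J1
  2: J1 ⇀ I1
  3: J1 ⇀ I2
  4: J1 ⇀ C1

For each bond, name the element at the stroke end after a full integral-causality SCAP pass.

bond 1 stroke at Sf1  (source Sf1 imposes f)
bond 2 stroke at I1  (prefer integral on I1)
bond 3 stroke at I2  (I2 outputs flow p/I2)
bond 4 stroke at J1  (C1 integral (e out))
bond 0 stroke at R1  (0-jn J1 has e-setter on 4)

#0 stroke at R1
#1 stroke at Sf1
#2 stroke at I1
#3 stroke at I2
#4 stroke at J1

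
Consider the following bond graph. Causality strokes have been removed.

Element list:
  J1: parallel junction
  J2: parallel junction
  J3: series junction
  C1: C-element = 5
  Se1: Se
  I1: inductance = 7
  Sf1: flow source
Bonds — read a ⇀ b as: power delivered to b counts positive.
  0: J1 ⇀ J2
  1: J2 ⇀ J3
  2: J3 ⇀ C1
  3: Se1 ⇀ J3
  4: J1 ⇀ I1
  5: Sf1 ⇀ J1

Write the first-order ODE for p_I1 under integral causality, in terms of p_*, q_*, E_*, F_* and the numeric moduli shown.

dp_I1/dt = -E_Se1 + q_C1/5

b3 →J3  (Se1: effort source, stroke at far end)
b5 →Sf1  (Sf1 fixes flow; stroke at Sf1)
b2 →J3  (C1: C, integral causality)
b1 →J2  (J3: last free bond brings flow in)
b0 →J1  (common-e at J2 fixed by 1)
b4 →I1  (common-e at J1 fixed by 0)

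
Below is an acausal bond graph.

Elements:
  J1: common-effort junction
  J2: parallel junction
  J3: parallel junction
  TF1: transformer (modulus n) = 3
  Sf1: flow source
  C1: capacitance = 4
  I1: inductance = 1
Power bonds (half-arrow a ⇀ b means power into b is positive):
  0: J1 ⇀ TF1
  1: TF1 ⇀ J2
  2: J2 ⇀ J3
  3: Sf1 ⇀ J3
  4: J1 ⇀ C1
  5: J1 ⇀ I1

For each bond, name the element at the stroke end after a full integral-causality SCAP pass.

bond 0 →TF1
bond 1 →J2
bond 2 →J3
bond 3 →Sf1
bond 4 →J1
bond 5 →I1

b3 stroke→Sf1  (Sf1 fixes flow; stroke at Sf1)
b2 stroke→J3  (only one effort-in slot at J3)
b1 stroke→J2  (J2 needs exactly one e-in)
b0 stroke→TF1  (TF TF1: opposite of bond 1)
b4 stroke→J1  (C1 outputs effort q/C1)
b5 stroke→I1  (common-e at J1 fixed by 4)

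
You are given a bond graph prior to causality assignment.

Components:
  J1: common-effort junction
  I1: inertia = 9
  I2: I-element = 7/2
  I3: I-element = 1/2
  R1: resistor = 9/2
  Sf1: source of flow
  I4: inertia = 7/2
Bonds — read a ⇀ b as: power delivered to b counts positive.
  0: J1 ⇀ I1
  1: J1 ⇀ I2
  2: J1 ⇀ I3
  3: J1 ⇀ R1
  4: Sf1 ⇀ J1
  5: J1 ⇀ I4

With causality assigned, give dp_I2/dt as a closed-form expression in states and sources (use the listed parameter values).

dp_I2/dt = 9*F_Sf1/2 - p_I1/2 - 9*p_I2/7 - 9*p_I3 - 9*p_I4/7

β4 →Sf1  (source Sf1 imposes f)
β0 →I1  (I1 outputs flow p/I1)
β1 →I2  (prefer integral on I2)
β2 →I3  (prefer integral on I3)
β5 →I4  (prefer integral on I4)
β3 →J1  (J1 needs exactly one e-in)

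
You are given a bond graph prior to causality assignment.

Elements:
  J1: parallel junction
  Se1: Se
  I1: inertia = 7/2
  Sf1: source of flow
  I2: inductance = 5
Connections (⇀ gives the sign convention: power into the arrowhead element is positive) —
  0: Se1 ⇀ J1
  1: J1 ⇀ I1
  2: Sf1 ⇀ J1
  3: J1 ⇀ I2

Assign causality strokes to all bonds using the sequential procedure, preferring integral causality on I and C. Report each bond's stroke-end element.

#0 |J1
#1 |I1
#2 |Sf1
#3 |I2

b0 →J1  (Se1 (Se) sets effort on bond)
b2 →Sf1  (Sf1 (Sf) sets flow on bond)
b1 →I1  (common-e at J1 fixed by 0)
b3 →I2  (J1: bond 0 brought effort, rest push out)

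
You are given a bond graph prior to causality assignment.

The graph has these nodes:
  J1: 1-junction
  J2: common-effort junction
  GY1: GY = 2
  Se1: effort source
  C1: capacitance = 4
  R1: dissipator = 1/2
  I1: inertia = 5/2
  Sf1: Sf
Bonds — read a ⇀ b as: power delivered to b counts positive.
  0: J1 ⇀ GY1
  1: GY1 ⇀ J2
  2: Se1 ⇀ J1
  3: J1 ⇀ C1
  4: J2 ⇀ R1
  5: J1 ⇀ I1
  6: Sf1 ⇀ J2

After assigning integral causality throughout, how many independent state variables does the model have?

2  (C1, I1 all integral)

β2 stroke at J1  (Se1: effort source, stroke at far end)
β6 stroke at Sf1  (Sf1 (Sf) sets flow on bond)
β3 stroke at J1  (C1 integral (e out))
β5 stroke at I1  (prefer integral on I1)
β0 stroke at J1  (1-jn J1 has f-setter on 5)
β1 stroke at J2  (GY GY1: same side as bond 0)
β4 stroke at R1  (J2 effort already set via bond 1)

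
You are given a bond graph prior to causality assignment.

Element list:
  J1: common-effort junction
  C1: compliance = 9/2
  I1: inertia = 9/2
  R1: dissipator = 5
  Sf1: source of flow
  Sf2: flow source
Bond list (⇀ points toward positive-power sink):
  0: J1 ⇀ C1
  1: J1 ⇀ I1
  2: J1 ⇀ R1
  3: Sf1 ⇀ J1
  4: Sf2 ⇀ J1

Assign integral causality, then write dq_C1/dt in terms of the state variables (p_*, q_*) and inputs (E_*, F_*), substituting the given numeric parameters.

b3 stroke→Sf1  (Sf1 fixes flow; stroke at Sf1)
b4 stroke→Sf2  (Sf2: flow source, stroke at near end)
b0 stroke→J1  (C1 outputs effort q/C1)
b1 stroke→I1  (common-e at J1 fixed by 0)
b2 stroke→R1  (common-e at J1 fixed by 0)

dq_C1/dt = F_Sf1 + F_Sf2 - 2*p_I1/9 - 2*q_C1/45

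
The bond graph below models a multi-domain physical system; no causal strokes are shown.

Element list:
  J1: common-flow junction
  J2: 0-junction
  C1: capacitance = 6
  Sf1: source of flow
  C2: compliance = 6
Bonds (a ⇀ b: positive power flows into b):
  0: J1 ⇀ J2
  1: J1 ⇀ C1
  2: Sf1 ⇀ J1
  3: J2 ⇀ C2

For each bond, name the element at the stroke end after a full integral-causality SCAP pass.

β0 stroke→J1
β1 stroke→J1
β2 stroke→Sf1
β3 stroke→J2

bond 2 stroke at Sf1  (Sf1 (Sf) sets flow on bond)
bond 0 stroke at J1  (J1: bond 2 brought flow, rest push out)
bond 1 stroke at J1  (common-f at J1 fixed by 2)
bond 3 stroke at J2  (closing 0-jn rule on J2)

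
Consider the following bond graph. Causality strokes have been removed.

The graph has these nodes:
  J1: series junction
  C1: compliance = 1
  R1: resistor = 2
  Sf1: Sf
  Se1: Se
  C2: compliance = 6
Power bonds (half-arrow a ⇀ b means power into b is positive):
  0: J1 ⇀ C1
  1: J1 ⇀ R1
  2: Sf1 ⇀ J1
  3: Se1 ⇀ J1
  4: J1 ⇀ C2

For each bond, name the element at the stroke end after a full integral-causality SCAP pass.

bond 2 stroke at Sf1  (Sf1: flow source, stroke at near end)
bond 3 stroke at J1  (source Se1 imposes e)
bond 0 stroke at J1  (J1: bond 2 brought flow, rest push out)
bond 1 stroke at J1  (J1: bond 2 brought flow, rest push out)
bond 4 stroke at J1  (common-f at J1 fixed by 2)

bond 0 stroke→J1
bond 1 stroke→J1
bond 2 stroke→Sf1
bond 3 stroke→J1
bond 4 stroke→J1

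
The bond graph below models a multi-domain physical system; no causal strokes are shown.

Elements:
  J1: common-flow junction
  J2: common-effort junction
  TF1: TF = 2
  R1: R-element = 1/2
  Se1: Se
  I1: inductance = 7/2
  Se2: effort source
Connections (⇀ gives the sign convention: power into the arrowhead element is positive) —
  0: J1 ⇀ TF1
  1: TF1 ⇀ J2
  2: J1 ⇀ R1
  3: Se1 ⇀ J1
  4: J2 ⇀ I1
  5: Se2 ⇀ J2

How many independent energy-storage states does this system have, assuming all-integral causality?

1  (I1 all integral)

β3 stroke at J1  (source Se1 imposes e)
β5 stroke at J2  (Se2: effort source, stroke at far end)
β1 stroke at TF1  (common-e at J2 fixed by 5)
β4 stroke at I1  (J2: bond 5 brought effort, rest push out)
β0 stroke at J1  (TF1 one-in-one-out from 1)
β2 stroke at R1  (only one flow-in slot at J1)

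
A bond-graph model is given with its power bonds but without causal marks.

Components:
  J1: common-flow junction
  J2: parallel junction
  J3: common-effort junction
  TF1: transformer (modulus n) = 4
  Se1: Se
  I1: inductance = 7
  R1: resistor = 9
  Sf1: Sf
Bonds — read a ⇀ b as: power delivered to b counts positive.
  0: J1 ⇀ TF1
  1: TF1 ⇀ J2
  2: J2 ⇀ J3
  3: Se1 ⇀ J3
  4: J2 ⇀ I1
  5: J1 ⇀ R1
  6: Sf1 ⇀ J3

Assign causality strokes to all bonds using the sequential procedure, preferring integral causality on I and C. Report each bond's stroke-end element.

β0 |J1
β1 |TF1
β2 |J2
β3 |J3
β4 |I1
β5 |R1
β6 |Sf1

β3 →J3  (Se1: effort source, stroke at far end)
β6 →Sf1  (source Sf1 imposes f)
β2 →J2  (common-e at J3 fixed by 3)
β1 →TF1  (J2 effort already set via bond 2)
β4 →I1  (J2 effort already set via bond 2)
β0 →J1  (TF1: transformer flips bond 1)
β5 →R1  (J1 needs exactly one f-in)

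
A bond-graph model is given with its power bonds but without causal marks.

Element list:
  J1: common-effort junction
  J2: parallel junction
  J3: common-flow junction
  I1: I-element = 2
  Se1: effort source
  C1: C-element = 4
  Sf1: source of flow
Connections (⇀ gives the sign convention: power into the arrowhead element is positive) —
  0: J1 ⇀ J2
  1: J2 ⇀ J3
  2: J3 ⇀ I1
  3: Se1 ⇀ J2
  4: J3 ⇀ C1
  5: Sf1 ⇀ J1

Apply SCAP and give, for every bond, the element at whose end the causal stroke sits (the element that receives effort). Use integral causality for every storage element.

β0 →J1
β1 →J3
β2 →I1
β3 →J2
β4 →J3
β5 →Sf1

β3 →J2  (Se1 (Se) sets effort on bond)
β5 →Sf1  (Sf1 (Sf) sets flow on bond)
β0 →J1  (only one effort-in slot at J1)
β1 →J3  (J2: bond 3 brought effort, rest push out)
β2 →I1  (prefer integral on I1)
β4 →J3  (common-f at J3 fixed by 2)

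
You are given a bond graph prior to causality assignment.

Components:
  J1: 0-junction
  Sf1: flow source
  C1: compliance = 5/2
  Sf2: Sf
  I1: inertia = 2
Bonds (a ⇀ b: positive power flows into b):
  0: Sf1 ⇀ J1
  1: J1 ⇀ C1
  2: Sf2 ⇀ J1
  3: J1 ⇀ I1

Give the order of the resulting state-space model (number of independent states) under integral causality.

#0 |Sf1  (Sf1 fixes flow; stroke at Sf1)
#2 |Sf2  (Sf2 (Sf) sets flow on bond)
#1 |J1  (prefer integral on C1)
#3 |I1  (common-e at J1 fixed by 1)

2  (C1, I1 all integral)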